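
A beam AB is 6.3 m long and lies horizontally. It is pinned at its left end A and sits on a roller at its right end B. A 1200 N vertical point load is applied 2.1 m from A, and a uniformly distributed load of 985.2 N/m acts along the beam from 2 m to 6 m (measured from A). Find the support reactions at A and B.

A_x = 0, A_y = 2239 N, B_y = 2902 N

Resultant of the distributed load: 985.2 × 4 = 3940.8 N at 4 m from A.
Moments about A: B_y·6.3 − 1200·2.1 − (985.2·4)·4 = 0 → B_y = 18283.2/6.3 = 2902.1 ≈ 2902 N.
ΣF_y = 0: A_y + 2902.1 − 1200 − 985.2·4 = 0 → A_y = 2239 N.
ΣF_x = 0: no horizontal applied forces, so A_x = 0.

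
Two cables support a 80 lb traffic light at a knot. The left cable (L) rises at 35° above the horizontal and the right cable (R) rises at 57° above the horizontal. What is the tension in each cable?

ΣF_x = 0: −T_L·cos35° + T_R·cos57° = 0 → T_R = 1.50403·T_L.
ΣF_y = 0: T_L·sin35° + T_R·sin57° = 80.
Substitute: T_L·(0.573576 + 1.50403·0.838671) = 80 → T_L = 43.5976 ≈ 43.60 lb.
Then T_R = 1.50403 × 43.5976 = 65.57 lb.

T_L = 43.60 lb, T_R = 65.57 lb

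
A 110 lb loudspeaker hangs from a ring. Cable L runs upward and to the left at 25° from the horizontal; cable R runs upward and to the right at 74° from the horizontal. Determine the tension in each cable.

ΣF_x = 0: −T_L·cos25° + T_R·cos74° = 0 → T_R = 3.28804·T_L.
ΣF_y = 0: T_L·sin25° + T_R·sin74° = 110.
Substitute: T_L·(0.422618 + 3.28804·0.961262) = 110 → T_L = 30.6981 ≈ 30.70 lb.
Then T_R = 3.28804 × 30.6981 = 100.9 lb.

T_L = 30.70 lb, T_R = 100.9 lb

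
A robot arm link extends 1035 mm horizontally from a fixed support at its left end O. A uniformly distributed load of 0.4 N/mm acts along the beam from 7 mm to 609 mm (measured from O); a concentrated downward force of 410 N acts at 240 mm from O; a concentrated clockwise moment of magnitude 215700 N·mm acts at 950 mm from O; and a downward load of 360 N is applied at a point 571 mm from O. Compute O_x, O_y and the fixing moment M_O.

O_x = 0, O_y = 1011 N, M_O = 593800 N·mm

Resultant of the distributed load: 0.4 × 602 = 240.8 N at 308 mm from O.
ΣF_x = 0: O_x = 0.
ΣF_y = 0: O_y − 0.4·602 − 410 − 360 = 0 → O_y = 1011 N.
ΣM about O: M_O − (0.4·602)·308 − 410·240 − 215700 − 360·571 = 0 → M_O = 593800 N·mm.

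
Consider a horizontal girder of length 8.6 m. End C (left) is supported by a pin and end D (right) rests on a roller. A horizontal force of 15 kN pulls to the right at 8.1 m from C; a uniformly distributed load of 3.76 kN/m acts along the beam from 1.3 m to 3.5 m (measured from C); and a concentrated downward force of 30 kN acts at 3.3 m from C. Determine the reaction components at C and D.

Resultant of the distributed load: 3.76 × 2.2 = 8.272 kN at 2.4 m from C.
Taking moments about C: D_y·8.6 − (3.76·2.2)·2.4 − 30·3.3 = 0 → D_y = 118.8528/8.6 = 13.8201 ≈ 13.82 kN.
ΣF_y = 0: C_y + 13.8201 − 3.76·2.2 − 30 = 0 → C_y = 24.45 kN.
ΣF_x = 0: C_x + 15 = 0 → C_x = -15.00 kN.

C_x = -15.00 kN, C_y = 24.45 kN, D_y = 13.82 kN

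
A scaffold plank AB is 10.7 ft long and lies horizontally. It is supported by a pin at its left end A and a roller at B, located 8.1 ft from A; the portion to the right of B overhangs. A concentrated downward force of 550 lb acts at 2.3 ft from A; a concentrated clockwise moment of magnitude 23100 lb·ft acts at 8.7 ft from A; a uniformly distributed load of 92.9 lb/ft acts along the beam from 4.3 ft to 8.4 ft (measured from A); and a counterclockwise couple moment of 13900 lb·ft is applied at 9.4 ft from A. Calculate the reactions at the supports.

A_x = 0, A_y = -659.7 lb, B_y = 1591 lb

Resultant of the distributed load: 92.9 × 4.1 = 380.89 lb at 6.35 ft from A.
ΣM about A: B_y·8.1 − 550·2.3 − 23100 − (92.9·4.1)·6.35 + 13900 = 0 → B_y = 12883.6515/8.1 = 1590.57 ≈ 1591 lb.
ΣF_y = 0: A_y + 1590.57 − 550 − 92.9·4.1 = 0 → A_y = -659.7 lb.
ΣF_x = 0: no horizontal applied forces, so A_x = 0.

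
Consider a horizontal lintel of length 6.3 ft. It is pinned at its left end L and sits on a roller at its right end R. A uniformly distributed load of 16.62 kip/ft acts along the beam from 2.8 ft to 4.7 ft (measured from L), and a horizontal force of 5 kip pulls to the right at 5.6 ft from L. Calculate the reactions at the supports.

L_x = -5.000 kip, L_y = 12.78 kip, R_y = 18.80 kip

Resultant of the distributed load: 16.62 × 1.9 = 31.578 kip at 3.75 ft from L.
ΣM about L: R_y·6.3 − (16.62·1.9)·3.75 = 0 → R_y = 118.4175/6.3 = 18.7964 ≈ 18.80 kip.
ΣF_y = 0: L_y + 18.7964 − 16.62·1.9 = 0 → L_y = 12.78 kip.
ΣF_x = 0: L_x + 5 = 0 → L_x = -5.000 kip.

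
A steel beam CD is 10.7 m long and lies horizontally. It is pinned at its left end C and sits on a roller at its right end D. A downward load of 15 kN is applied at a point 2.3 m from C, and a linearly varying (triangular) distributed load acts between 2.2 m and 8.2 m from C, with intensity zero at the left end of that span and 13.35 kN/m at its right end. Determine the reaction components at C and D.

Resultant of the triangular load: ½ × 13.35 × 6 = 40.05 kN, acting at 6.2 m from C (one-third of the span from the peak).
ΣM about C: D_y·10.7 − 15·2.3 − (½·13.35·6)·6.2 = 0 → D_y = 282.81/10.7 = 26.4308 ≈ 26.43 kN.
ΣF_y = 0: C_y + 26.4308 − 15 − ½·13.35·6 = 0 → C_y = 28.62 kN.
ΣF_x = 0: no horizontal applied forces, so C_x = 0.

C_x = 0, C_y = 28.62 kN, D_y = 26.43 kN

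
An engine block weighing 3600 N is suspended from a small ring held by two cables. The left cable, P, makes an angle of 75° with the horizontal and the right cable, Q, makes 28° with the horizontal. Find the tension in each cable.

T_P = 3262 N, T_Q = 956.3 N

ΣF_x = 0: −T_P·cos75° + T_Q·cos28° = 0 → T_Q = 0.293131·T_P.
ΣF_y = 0: T_P·sin75° + T_Q·sin28° = 3600.
Substitute: T_P·(0.965926 + 0.293131·0.469472) = 3600 → T_P = 3262.22 ≈ 3262 N.
Then T_Q = 0.293131 × 3262.22 = 956.3 N.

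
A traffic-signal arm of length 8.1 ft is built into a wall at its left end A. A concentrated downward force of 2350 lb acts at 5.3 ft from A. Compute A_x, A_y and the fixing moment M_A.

ΣF_x = 0: A_x = 0.
ΣF_y = 0: A_y − 2350 = 0 → A_y = 2350 lb.
ΣM about A: M_A − 2350·5.3 = 0 → M_A = 12460 lb·ft.

A_x = 0, A_y = 2350 lb, M_A = 12460 lb·ft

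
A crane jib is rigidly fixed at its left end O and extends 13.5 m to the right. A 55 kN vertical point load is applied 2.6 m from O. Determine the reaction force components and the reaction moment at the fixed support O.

O_x = 0, O_y = 55.00 kN, M_O = 143.0 kN·m

ΣF_x = 0: O_x = 0.
ΣF_y = 0: O_y − 55 = 0 → O_y = 55.00 kN.
ΣM about O: M_O − 55·2.6 = 0 → M_O = 143.0 kN·m.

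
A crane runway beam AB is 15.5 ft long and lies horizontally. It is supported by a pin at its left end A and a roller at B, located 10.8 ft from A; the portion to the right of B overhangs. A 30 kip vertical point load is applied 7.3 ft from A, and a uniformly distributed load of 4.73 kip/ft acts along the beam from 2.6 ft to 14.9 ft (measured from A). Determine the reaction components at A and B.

Resultant of the distributed load: 4.73 × 12.3 = 58.179 kip at 8.75 ft from A.
ΣM about A: B_y·10.8 − 30·7.3 − (4.73·12.3)·8.75 = 0 → B_y = 728.06625/10.8 = 67.4135 ≈ 67.41 kip.
ΣF_y = 0: A_y + 67.4135 − 30 − 4.73·12.3 = 0 → A_y = 20.77 kip.
ΣF_x = 0: no horizontal applied forces, so A_x = 0.

A_x = 0, A_y = 20.77 kip, B_y = 67.41 kip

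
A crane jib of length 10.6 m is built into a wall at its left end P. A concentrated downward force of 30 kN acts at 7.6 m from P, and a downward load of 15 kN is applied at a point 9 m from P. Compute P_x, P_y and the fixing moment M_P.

P_x = 0, P_y = 45.00 kN, M_P = 363.0 kN·m

ΣF_x = 0: P_x = 0.
ΣF_y = 0: P_y − 30 − 15 = 0 → P_y = 45.00 kN.
ΣM about P: M_P − 30·7.6 − 15·9 = 0 → M_P = 363.0 kN·m.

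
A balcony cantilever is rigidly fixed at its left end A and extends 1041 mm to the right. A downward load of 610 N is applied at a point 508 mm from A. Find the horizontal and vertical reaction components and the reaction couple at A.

ΣF_x = 0: A_x = 0.
ΣF_y = 0: A_y − 610 = 0 → A_y = 610.0 N.
ΣM about A: M_A − 610·508 = 0 → M_A = 309900 N·mm.

A_x = 0, A_y = 610.0 N, M_A = 309900 N·mm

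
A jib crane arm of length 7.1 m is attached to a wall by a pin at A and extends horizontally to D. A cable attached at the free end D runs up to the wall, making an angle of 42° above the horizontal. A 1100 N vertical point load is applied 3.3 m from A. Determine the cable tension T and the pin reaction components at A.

ΣM about A: T·sin42°·7.1 − 1100·3.3 = 0 → T = 3630/(7.1·0.669131) = 764.077 ≈ 764.1 N.
ΣF_x = 0: A_x − T·cos42° = 0 → A_x = 764.077 × 0.743145 = 567.8 N.
ΣF_y = 0: A_y + T·sin42° − 1100 = 0 → A_y = 1100 − 764.077 × 0.669131 = 588.7 N.

T = 764.1 N, A_x = 567.8 N, A_y = 588.7 N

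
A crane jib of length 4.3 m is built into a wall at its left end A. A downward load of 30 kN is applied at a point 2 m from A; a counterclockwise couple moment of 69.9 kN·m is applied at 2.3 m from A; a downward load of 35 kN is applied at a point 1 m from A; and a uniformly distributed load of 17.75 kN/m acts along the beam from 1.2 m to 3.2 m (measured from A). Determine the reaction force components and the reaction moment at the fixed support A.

A_x = 0, A_y = 100.5 kN, M_A = 103.2 kN·m

Resultant of the distributed load: 17.75 × 2 = 35.5 kN at 2.2 m from A.
ΣF_x = 0: A_x = 0.
ΣF_y = 0: A_y − 30 − 35 − 17.75·2 = 0 → A_y = 100.5 kN.
ΣM about A: M_A − 30·2 + 69.9 − 35·1 − (17.75·2)·2.2 = 0 → M_A = 103.2 kN·m.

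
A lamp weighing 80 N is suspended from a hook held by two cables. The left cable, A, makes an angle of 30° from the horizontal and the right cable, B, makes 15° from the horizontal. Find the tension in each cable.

ΣF_x = 0: −T_A·cos30° + T_B·cos15° = 0 → T_B = 0.896575·T_A.
ΣF_y = 0: T_A·sin30° + T_B·sin15° = 80.
Substitute: T_A·(0.5 + 0.896575·0.258819) = 80 → T_A = 109.282 ≈ 109.3 N.
Then T_B = 0.896575 × 109.282 = 97.98 N.

T_A = 109.3 N, T_B = 97.98 N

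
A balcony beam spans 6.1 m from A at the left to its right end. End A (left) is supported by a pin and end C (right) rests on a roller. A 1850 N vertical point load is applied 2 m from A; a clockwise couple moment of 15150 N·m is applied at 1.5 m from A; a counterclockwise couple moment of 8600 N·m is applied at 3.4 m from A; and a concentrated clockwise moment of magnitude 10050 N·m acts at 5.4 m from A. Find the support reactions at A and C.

A_x = 0, A_y = -1478 N, C_y = 3328 N

ΣM about A: C_y·6.1 − 1850·2 − 15150 + 8600 − 10050 = 0 → C_y = 20300/6.1 = 3327.87 ≈ 3328 N.
ΣF_y = 0: A_y + 3327.87 − 1850 = 0 → A_y = -1478 N.
ΣF_x = 0: no horizontal applied forces, so A_x = 0.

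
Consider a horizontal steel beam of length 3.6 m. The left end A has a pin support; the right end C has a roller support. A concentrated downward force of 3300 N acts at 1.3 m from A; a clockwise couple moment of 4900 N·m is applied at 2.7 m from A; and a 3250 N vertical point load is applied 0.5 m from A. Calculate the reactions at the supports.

A_x = 0, A_y = 3546 N, C_y = 3004 N

Moments about A: C_y·3.6 − 3300·1.3 − 4900 − 3250·0.5 = 0 → C_y = 10815/3.6 = 3004.17 ≈ 3004 N.
ΣF_y = 0: A_y + 3004.17 − 3300 − 3250 = 0 → A_y = 3546 N.
ΣF_x = 0: no horizontal applied forces, so A_x = 0.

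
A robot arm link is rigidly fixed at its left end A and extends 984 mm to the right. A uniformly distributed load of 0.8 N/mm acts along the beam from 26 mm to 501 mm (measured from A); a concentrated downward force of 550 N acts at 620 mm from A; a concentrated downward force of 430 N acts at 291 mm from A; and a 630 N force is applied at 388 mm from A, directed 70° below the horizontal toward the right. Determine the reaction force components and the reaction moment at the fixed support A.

A_x = -215.5 N, A_y = 1952 N, M_A = 796000 N·mm

Resultant of the distributed load: 0.8 × 475 = 380 N at 263.5 mm from A.
ΣF_x = 0: A_x + 630·cos70° = 0 → A_x = -215.5 N.
ΣF_y = 0: A_y − 0.8·475 − 550 − 430 − 630·sin70° = 0 → A_y = 1952 N.
ΣM about A: M_A − (0.8·475)·263.5 − 550·620 − 430·291 − 630·sin70°·388 = 0 → M_A = 796000 N·mm.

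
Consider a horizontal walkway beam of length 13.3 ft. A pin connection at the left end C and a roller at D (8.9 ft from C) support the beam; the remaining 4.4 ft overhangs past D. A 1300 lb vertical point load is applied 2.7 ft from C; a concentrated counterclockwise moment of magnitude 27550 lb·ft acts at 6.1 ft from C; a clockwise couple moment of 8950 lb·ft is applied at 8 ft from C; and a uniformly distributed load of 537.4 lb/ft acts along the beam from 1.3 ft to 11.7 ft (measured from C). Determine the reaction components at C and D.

Resultant of the distributed load: 537.4 × 10.4 = 5588.96 lb at 6.5 ft from C.
ΣM about C: D_y·8.9 − 1300·2.7 + 27550 − 8950 − (537.4·10.4)·6.5 = 0 → D_y = 21238.24/8.9 = 2386.32 ≈ 2386 lb.
ΣF_y = 0: C_y + 2386.32 − 1300 − 537.4·10.4 = 0 → C_y = 4503 lb.
ΣF_x = 0: no horizontal applied forces, so C_x = 0.

C_x = 0, C_y = 4503 lb, D_y = 2386 lb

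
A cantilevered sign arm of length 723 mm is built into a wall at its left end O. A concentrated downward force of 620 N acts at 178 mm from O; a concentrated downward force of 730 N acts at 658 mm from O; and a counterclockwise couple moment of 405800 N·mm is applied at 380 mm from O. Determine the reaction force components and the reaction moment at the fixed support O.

ΣF_x = 0: O_x = 0.
ΣF_y = 0: O_y − 620 − 730 = 0 → O_y = 1350 N.
ΣM about O: M_O − 620·178 − 730·658 + 405800 = 0 → M_O = 184900 N·mm.

O_x = 0, O_y = 1350 N, M_O = 184900 N·mm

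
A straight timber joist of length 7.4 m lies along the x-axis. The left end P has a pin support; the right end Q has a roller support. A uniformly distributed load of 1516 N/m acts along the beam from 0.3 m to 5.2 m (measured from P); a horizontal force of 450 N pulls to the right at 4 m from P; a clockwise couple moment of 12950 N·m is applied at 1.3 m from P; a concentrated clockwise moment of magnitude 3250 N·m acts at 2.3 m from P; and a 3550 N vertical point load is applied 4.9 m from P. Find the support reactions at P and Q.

P_x = -450.0 N, P_y = 3678 N, Q_y = 7300 N

Resultant of the distributed load: 1516 × 4.9 = 7428.4 N at 2.75 m from P.
ΣM about P: Q_y·7.4 − (1516·4.9)·2.75 − 12950 − 3250 − 3550·4.9 = 0 → Q_y = 54023.1/7.4 = 7300.42 ≈ 7300 N.
ΣF_y = 0: P_y + 7300.42 − 1516·4.9 − 3550 = 0 → P_y = 3678 N.
ΣF_x = 0: P_x + 450 = 0 → P_x = -450.0 N.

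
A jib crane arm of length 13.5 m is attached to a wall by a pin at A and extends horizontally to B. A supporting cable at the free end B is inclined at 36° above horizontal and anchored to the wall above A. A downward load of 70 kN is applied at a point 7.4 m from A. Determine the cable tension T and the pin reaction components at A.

ΣM about A: T·sin36°·13.5 − 70·7.4 = 0 → T = 518/(13.5·0.587785) = 65.2796 ≈ 65.28 kN.
ΣF_x = 0: A_x − T·cos36° = 0 → A_x = 65.2796 × 0.809017 = 52.81 kN.
ΣF_y = 0: A_y + T·sin36° − 70 = 0 → A_y = 70 − 65.2796 × 0.587785 = 31.63 kN.

T = 65.28 kN, A_x = 52.81 kN, A_y = 31.63 kN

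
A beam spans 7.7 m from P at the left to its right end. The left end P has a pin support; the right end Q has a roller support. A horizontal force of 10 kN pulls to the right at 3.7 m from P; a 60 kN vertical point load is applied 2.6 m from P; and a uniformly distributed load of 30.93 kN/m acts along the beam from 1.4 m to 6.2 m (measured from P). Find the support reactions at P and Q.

Resultant of the distributed load: 30.93 × 4.8 = 148.464 kN at 3.8 m from P.
Taking moments about P: Q_y·7.7 − 60·2.6 − (30.93·4.8)·3.8 = 0 → Q_y = 720.1632/7.7 = 93.5277 ≈ 93.53 kN.
ΣF_y = 0: P_y + 93.5277 − 60 − 30.93·4.8 = 0 → P_y = 114.9 kN.
ΣF_x = 0: P_x + 10 = 0 → P_x = -10.00 kN.

P_x = -10.00 kN, P_y = 114.9 kN, Q_y = 93.53 kN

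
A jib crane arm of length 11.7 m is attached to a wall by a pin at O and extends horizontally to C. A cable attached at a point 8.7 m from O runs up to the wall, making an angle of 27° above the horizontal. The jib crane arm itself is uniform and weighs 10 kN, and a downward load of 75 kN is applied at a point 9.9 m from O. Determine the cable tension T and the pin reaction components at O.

T = 202.8 kN, O_x = 180.7 kN, O_y = -7.069 kN

ΣM about O: T·sin27°·8.7 − 10·5.85 − 75·9.9 = 0 → T = 801/(8.7·0.45399) = 202.8 kN.
ΣF_x = 0: O_x − T·cos27° = 0 → O_x = 202.8 × 0.891007 = 180.7 kN.
ΣF_y = 0: O_y + T·sin27° − 10 − 75 = 0 → O_y = 85 − 202.8 × 0.45399 = -7.069 kN.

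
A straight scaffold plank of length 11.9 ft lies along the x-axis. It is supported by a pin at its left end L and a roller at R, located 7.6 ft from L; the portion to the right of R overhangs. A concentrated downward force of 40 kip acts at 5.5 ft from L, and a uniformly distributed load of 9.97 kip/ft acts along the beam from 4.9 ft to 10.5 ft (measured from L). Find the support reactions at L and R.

L_x = 0, L_y = 10.32 kip, R_y = 85.51 kip

Resultant of the distributed load: 9.97 × 5.6 = 55.832 kip at 7.7 ft from L.
Moments about L: R_y·7.6 − 40·5.5 − (9.97·5.6)·7.7 = 0 → R_y = 649.9064/7.6 = 85.514 ≈ 85.51 kip.
ΣF_y = 0: L_y + 85.514 − 40 − 9.97·5.6 = 0 → L_y = 10.32 kip.
ΣF_x = 0: no horizontal applied forces, so L_x = 0.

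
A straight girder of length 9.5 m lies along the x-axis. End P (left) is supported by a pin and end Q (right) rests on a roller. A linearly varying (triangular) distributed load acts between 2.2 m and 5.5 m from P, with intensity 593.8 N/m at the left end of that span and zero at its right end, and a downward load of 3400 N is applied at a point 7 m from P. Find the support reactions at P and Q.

P_x = 0, P_y = 1534 N, Q_y = 2846 N

Resultant of the triangular load: ½ × 593.8 × 3.3 = 979.77 N, acting at 3.3 m from P (one-third of the span from the peak).
Taking moments about P: Q_y·9.5 − (½·593.8·3.3)·3.3 − 3400·7 = 0 → Q_y = 27033.241/9.5 = 2845.6 ≈ 2846 N.
ΣF_y = 0: P_y + 2845.6 − ½·593.8·3.3 − 3400 = 0 → P_y = 1534 N.
ΣF_x = 0: no horizontal applied forces, so P_x = 0.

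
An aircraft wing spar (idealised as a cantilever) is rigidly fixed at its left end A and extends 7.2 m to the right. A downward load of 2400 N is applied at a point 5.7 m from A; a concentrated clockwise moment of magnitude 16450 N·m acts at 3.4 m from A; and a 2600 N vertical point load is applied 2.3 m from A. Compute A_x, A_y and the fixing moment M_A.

A_x = 0, A_y = 5000 N, M_A = 36110 N·m

ΣF_x = 0: A_x = 0.
ΣF_y = 0: A_y − 2400 − 2600 = 0 → A_y = 5000 N.
ΣM about A: M_A − 2400·5.7 − 16450 − 2600·2.3 = 0 → M_A = 36110 N·m.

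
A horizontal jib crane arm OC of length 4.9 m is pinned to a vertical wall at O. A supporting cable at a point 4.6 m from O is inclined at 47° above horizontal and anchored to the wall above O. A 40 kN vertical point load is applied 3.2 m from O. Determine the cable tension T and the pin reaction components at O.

ΣM about O: T·sin47°·4.6 − 40·3.2 = 0 → T = 128/(4.6·0.731354) = 38.0474 ≈ 38.05 kN.
ΣF_x = 0: O_x − T·cos47° = 0 → O_x = 38.0474 × 0.681998 = 25.95 kN.
ΣF_y = 0: O_y + T·sin47° − 40 = 0 → O_y = 40 − 38.0474 × 0.731354 = 12.17 kN.

T = 38.05 kN, O_x = 25.95 kN, O_y = 12.17 kN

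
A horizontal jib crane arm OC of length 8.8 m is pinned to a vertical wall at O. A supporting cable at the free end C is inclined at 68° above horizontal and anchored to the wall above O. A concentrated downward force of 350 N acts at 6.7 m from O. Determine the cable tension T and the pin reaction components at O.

ΣM about O: T·sin68°·8.8 − 350·6.7 = 0 → T = 2345/(8.8·0.927184) = 287.405 ≈ 287.4 N.
ΣF_x = 0: O_x − T·cos68° = 0 → O_x = 287.405 × 0.374607 = 107.7 N.
ΣF_y = 0: O_y + T·sin68° − 350 = 0 → O_y = 350 − 287.405 × 0.927184 = 83.52 N.

T = 287.4 N, O_x = 107.7 N, O_y = 83.52 N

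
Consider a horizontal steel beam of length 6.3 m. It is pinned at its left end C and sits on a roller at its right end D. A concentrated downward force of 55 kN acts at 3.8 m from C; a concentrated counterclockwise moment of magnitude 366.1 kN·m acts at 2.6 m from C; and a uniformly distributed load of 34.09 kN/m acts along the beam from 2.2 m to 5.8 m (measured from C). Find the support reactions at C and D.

C_x = 0, C_y = 124.7 kN, D_y = 52.98 kN

Resultant of the distributed load: 34.09 × 3.6 = 122.724 kN at 4 m from C.
Moments about C: D_y·6.3 − 55·3.8 + 366.1 − (34.09·3.6)·4 = 0 → D_y = 333.796/6.3 = 52.9835 ≈ 52.98 kN.
ΣF_y = 0: C_y + 52.9835 − 55 − 34.09·3.6 = 0 → C_y = 124.7 kN.
ΣF_x = 0: no horizontal applied forces, so C_x = 0.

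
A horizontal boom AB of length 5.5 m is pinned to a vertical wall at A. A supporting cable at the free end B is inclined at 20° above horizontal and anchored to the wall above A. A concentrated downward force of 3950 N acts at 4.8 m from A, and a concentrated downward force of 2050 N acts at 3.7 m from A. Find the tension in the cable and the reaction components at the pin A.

ΣM about A: T·sin20°·5.5 − 3950·4.8 − 2050·3.7 = 0 → T = 26545/(5.5·0.34202) = 14111.3 ≈ 14110 N.
ΣF_x = 0: A_x − T·cos20° = 0 → A_x = 14111.3 × 0.939693 = 13260 N.
ΣF_y = 0: A_y + T·sin20° − 3950 − 2050 = 0 → A_y = 6000 − 14111.3 × 0.34202 = 1174 N.

T = 14110 N, A_x = 13260 N, A_y = 1174 N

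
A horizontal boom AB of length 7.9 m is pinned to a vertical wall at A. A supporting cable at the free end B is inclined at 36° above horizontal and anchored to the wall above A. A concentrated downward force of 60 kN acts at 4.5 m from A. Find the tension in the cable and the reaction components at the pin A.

T = 58.15 kN, A_x = 47.04 kN, A_y = 25.82 kN

ΣM about A: T·sin36°·7.9 − 60·4.5 = 0 → T = 270/(7.9·0.587785) = 58.1458 ≈ 58.15 kN.
ΣF_x = 0: A_x − T·cos36° = 0 → A_x = 58.1458 × 0.809017 = 47.04 kN.
ΣF_y = 0: A_y + T·sin36° − 60 = 0 → A_y = 60 − 58.1458 × 0.587785 = 25.82 kN.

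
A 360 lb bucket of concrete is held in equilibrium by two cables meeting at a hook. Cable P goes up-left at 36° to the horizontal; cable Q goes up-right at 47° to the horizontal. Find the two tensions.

T_P = 247.4 lb, T_Q = 293.4 lb

ΣF_x = 0: −T_P·cos36° + T_Q·cos47° = 0 → T_Q = 1.18624·T_P.
ΣF_y = 0: T_P·sin36° + T_Q·sin47° = 360.
Substitute: T_P·(0.587785 + 1.18624·0.731354) = 360 → T_P = 247.364 ≈ 247.4 lb.
Then T_Q = 1.18624 × 247.364 = 293.4 lb.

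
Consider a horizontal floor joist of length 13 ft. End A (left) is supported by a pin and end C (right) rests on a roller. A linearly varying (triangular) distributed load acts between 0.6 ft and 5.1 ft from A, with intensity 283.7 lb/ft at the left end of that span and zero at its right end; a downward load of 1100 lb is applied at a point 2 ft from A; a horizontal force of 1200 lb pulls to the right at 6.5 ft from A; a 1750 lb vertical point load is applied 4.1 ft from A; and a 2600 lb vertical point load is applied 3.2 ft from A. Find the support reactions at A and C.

Resultant of the triangular load: ½ × 283.7 × 4.5 = 638.325 lb, acting at 2.1 ft from A (one-third of the span from the peak).
Moments about A: C_y·13 − (½·283.7·4.5)·2.1 − 1100·2 − 1750·4.1 − 2600·3.2 = 0 → C_y = 19035.4825/13 = 1464.27 ≈ 1464 lb.
ΣF_y = 0: A_y + 1464.27 − ½·283.7·4.5 − 1100 − 1750 − 2600 = 0 → A_y = 4624 lb.
ΣF_x = 0: A_x + 1200 = 0 → A_x = -1200 lb.

A_x = -1200 lb, A_y = 4624 lb, C_y = 1464 lb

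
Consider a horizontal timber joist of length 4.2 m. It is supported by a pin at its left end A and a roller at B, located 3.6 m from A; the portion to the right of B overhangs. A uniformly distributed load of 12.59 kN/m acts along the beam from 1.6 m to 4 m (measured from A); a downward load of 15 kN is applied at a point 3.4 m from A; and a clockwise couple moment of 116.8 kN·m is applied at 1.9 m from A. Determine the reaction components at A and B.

A_x = 0, A_y = -24.90 kN, B_y = 70.11 kN

Resultant of the distributed load: 12.59 × 2.4 = 30.216 kN at 2.8 m from A.
ΣM about A: B_y·3.6 − (12.59·2.4)·2.8 − 15·3.4 − 116.8 = 0 → B_y = 252.4048/3.6 = 70.1124 ≈ 70.11 kN.
ΣF_y = 0: A_y + 70.1124 − 12.59·2.4 − 15 = 0 → A_y = -24.90 kN.
ΣF_x = 0: no horizontal applied forces, so A_x = 0.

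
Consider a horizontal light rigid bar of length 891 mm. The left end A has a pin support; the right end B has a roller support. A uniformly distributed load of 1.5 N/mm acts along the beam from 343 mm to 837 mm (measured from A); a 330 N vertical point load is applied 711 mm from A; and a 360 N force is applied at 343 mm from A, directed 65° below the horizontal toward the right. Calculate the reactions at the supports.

Resultant of the distributed load: 1.5 × 494 = 741 N at 590 mm from A.
Moments about A: B_y·891 − (1.5·494)·590 − 330·711 − 360·sin65°·343 = 0 → B_y = 783731/891 = 879.608 ≈ 879.6 N.
ΣF_y = 0: A_y + 879.608 − 1.5·494 − 330 − 360·sin65° = 0 → A_y = 517.7 N.
ΣF_x = 0: A_x + 360·cos65° = 0 → A_x = -152.1 N.

A_x = -152.1 N, A_y = 517.7 N, B_y = 879.6 N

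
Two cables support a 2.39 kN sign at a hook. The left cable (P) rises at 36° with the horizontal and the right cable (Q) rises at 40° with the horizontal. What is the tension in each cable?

ΣF_x = 0: −T_P·cos36° + T_Q·cos40° = 0 → T_Q = 1.0561·T_P.
ΣF_y = 0: T_P·sin36° + T_Q·sin40° = 2.39.
Substitute: T_P·(0.587785 + 1.0561·0.642788) = 2.39 → T_P = 1.88689 ≈ 1.887 kN.
Then T_Q = 1.0561 × 1.88689 = 1.993 kN.

T_P = 1.887 kN, T_Q = 1.993 kN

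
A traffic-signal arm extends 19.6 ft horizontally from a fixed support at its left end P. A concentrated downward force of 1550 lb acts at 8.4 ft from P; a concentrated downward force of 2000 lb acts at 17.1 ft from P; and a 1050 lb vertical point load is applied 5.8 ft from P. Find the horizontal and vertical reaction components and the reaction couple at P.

P_x = 0, P_y = 4600 lb, M_P = 53310 lb·ft

ΣF_x = 0: P_x = 0.
ΣF_y = 0: P_y − 1550 − 2000 − 1050 = 0 → P_y = 4600 lb.
ΣM about P: M_P − 1550·8.4 − 2000·17.1 − 1050·5.8 = 0 → M_P = 53310 lb·ft.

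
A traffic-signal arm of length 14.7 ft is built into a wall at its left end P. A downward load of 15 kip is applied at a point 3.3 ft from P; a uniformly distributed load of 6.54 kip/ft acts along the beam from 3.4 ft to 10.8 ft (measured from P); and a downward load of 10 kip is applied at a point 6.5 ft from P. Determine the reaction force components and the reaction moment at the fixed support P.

P_x = 0, P_y = 73.40 kip, M_P = 458.1 kip·ft

Resultant of the distributed load: 6.54 × 7.4 = 48.396 kip at 7.1 ft from P.
ΣF_x = 0: P_x = 0.
ΣF_y = 0: P_y − 15 − 6.54·7.4 − 10 = 0 → P_y = 73.40 kip.
ΣM about P: M_P − 15·3.3 − (6.54·7.4)·7.1 − 10·6.5 = 0 → M_P = 458.1 kip·ft.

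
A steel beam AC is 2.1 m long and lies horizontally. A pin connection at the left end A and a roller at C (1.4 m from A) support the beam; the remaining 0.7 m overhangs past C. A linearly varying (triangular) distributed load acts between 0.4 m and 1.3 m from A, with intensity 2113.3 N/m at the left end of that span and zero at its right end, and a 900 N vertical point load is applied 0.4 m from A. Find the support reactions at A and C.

Resultant of the triangular load: ½ × 2113.3 × 0.9 = 950.985 N, acting at 0.7 m from A (one-third of the span from the peak).
ΣM about A: C_y·1.4 − (½·2113.3·0.9)·0.7 − 900·0.4 = 0 → C_y = 1025.6895/1.4 = 732.635 ≈ 732.6 N.
ΣF_y = 0: A_y + 732.635 − ½·2113.3·0.9 − 900 = 0 → A_y = 1118 N.
ΣF_x = 0: no horizontal applied forces, so A_x = 0.

A_x = 0, A_y = 1118 N, C_y = 732.6 N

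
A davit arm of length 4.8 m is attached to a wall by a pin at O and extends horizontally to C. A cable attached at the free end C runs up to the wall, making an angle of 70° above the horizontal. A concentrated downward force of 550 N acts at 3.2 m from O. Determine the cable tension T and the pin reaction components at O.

ΣM about O: T·sin70°·4.8 − 550·3.2 = 0 → T = 1760/(4.8·0.939693) = 390.198 ≈ 390.2 N.
ΣF_x = 0: O_x − T·cos70° = 0 → O_x = 390.198 × 0.34202 = 133.5 N.
ΣF_y = 0: O_y + T·sin70° − 550 = 0 → O_y = 550 − 390.198 × 0.939693 = 183.3 N.

T = 390.2 N, O_x = 133.5 N, O_y = 183.3 N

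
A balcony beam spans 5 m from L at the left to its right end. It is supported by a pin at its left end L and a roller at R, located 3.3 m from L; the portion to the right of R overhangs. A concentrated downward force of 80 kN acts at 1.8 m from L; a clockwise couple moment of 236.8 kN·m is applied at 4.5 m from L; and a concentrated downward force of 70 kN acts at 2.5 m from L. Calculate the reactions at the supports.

Taking moments about L: R_y·3.3 − 80·1.8 − 236.8 − 70·2.5 = 0 → R_y = 555.8/3.3 = 168.424 ≈ 168.4 kN.
ΣF_y = 0: L_y + 168.424 − 80 − 70 = 0 → L_y = -18.42 kN.
ΣF_x = 0: no horizontal applied forces, so L_x = 0.

L_x = 0, L_y = -18.42 kN, R_y = 168.4 kN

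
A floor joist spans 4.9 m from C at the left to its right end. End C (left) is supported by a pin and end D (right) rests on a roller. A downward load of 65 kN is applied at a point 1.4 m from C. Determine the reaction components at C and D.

ΣM about C: D_y·4.9 − 65·1.4 = 0 → D_y = 91/4.9 = 18.5714 ≈ 18.57 kN.
ΣF_y = 0: C_y + 18.5714 − 65 = 0 → C_y = 46.43 kN.
ΣF_x = 0: no horizontal applied forces, so C_x = 0.

C_x = 0, C_y = 46.43 kN, D_y = 18.57 kN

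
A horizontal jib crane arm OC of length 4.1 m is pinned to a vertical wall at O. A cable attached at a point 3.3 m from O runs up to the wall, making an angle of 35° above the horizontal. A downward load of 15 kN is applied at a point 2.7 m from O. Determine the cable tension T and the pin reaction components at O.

ΣM about O: T·sin35°·3.3 − 15·2.7 = 0 → T = 40.5/(3.3·0.573576) = 21.3969 ≈ 21.40 kN.
ΣF_x = 0: O_x − T·cos35° = 0 → O_x = 21.3969 × 0.819152 = 17.53 kN.
ΣF_y = 0: O_y + T·sin35° − 15 = 0 → O_y = 15 − 21.3969 × 0.573576 = 2.727 kN.

T = 21.40 kN, O_x = 17.53 kN, O_y = 2.727 kN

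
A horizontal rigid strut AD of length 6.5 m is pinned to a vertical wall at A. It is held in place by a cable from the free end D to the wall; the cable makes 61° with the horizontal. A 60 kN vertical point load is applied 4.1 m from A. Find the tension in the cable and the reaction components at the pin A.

ΣM about A: T·sin61°·6.5 − 60·4.1 = 0 → T = 246/(6.5·0.87462) = 43.2715 ≈ 43.27 kN.
ΣF_x = 0: A_x − T·cos61° = 0 → A_x = 43.2715 × 0.48481 = 20.98 kN.
ΣF_y = 0: A_y + T·sin61° − 60 = 0 → A_y = 60 − 43.2715 × 0.87462 = 22.15 kN.

T = 43.27 kN, A_x = 20.98 kN, A_y = 22.15 kN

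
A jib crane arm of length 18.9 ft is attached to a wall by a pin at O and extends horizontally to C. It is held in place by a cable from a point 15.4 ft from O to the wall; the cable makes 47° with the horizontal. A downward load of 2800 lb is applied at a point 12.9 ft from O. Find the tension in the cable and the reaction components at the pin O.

ΣM about O: T·sin47°·15.4 − 2800·12.9 = 0 → T = 36120/(15.4·0.731354) = 3207 lb.
ΣF_x = 0: O_x − T·cos47° = 0 → O_x = 3207 × 0.681998 = 2187 lb.
ΣF_y = 0: O_y + T·sin47° − 2800 = 0 → O_y = 2800 − 3207 × 0.731354 = 454.5 lb.

T = 3207 lb, O_x = 2187 lb, O_y = 454.5 lb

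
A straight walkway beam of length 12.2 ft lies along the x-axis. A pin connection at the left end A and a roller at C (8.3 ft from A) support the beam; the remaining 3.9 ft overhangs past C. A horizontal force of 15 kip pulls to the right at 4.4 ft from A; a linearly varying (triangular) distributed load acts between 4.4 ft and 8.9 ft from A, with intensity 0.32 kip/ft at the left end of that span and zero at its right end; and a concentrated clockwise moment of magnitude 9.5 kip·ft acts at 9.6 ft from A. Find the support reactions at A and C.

Resultant of the triangular load: ½ × 0.32 × 4.5 = 0.72 kip, acting at 5.9 ft from A (one-third of the span from the peak).
ΣM about A: C_y·8.3 − (½·0.32·4.5)·5.9 − 9.5 = 0 → C_y = 13.748/8.3 = 1.65639 ≈ 1.656 kip.
ΣF_y = 0: A_y + 1.65639 − ½·0.32·4.5 = 0 → A_y = -0.9364 kip.
ΣF_x = 0: A_x + 15 = 0 → A_x = -15.00 kip.

A_x = -15.00 kip, A_y = -0.9364 kip, C_y = 1.656 kip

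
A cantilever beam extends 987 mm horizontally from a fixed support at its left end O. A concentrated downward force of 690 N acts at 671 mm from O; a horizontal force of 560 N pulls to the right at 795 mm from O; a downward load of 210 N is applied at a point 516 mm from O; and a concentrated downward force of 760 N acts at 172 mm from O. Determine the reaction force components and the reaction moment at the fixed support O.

ΣF_x = 0: O_x + 560 = 0 → O_x = -560.0 N.
ΣF_y = 0: O_y − 690 − 210 − 760 = 0 → O_y = 1660 N.
ΣM about O: M_O − 690·671 − 210·516 − 760·172 = 0 → M_O = 702100 N·mm.

O_x = -560.0 N, O_y = 1660 N, M_O = 702100 N·mm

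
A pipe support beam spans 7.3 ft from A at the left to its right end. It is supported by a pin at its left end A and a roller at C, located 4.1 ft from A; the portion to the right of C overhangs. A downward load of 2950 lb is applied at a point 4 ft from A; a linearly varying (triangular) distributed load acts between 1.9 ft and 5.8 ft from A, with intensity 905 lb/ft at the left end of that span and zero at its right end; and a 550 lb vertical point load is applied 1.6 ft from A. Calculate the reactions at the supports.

Resultant of the triangular load: ½ × 905 × 3.9 = 1764.75 lb, acting at 3.2 ft from A (one-third of the span from the peak).
ΣM about A: C_y·4.1 − 2950·4 − (½·905·3.9)·3.2 − 550·1.6 = 0 → C_y = 18327.2/4.1 = 4470.05 ≈ 4470 lb.
ΣF_y = 0: A_y + 4470.05 − 2950 − ½·905·3.9 − 550 = 0 → A_y = 794.7 lb.
ΣF_x = 0: no horizontal applied forces, so A_x = 0.

A_x = 0, A_y = 794.7 lb, C_y = 4470 lb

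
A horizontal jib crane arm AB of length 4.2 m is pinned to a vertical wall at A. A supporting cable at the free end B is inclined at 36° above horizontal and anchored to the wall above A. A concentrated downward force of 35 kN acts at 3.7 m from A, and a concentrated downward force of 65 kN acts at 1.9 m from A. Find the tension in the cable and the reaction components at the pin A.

T = 102.5 kN, A_x = 82.91 kN, A_y = 39.76 kN

ΣM about A: T·sin36°·4.2 − 35·3.7 − 65·1.9 = 0 → T = 253/(4.2·0.587785) = 102.483 ≈ 102.5 kN.
ΣF_x = 0: A_x − T·cos36° = 0 → A_x = 102.483 × 0.809017 = 82.91 kN.
ΣF_y = 0: A_y + T·sin36° − 35 − 65 = 0 → A_y = 100 − 102.483 × 0.587785 = 39.76 kN.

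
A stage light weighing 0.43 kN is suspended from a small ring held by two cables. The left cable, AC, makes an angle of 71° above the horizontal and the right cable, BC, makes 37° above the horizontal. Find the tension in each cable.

T_AC = 0.3611 kN, T_BC = 0.1472 kN

ΣF_x = 0: −T_AC·cos71° + T_BC·cos37° = 0 → T_BC = 0.407655·T_AC.
ΣF_y = 0: T_AC·sin71° + T_BC·sin37° = 0.43.
Substitute: T_AC·(0.945519 + 0.407655·0.601815) = 0.43 → T_AC = 0.361086 ≈ 0.3611 kN.
Then T_BC = 0.407655 × 0.361086 = 0.1472 kN.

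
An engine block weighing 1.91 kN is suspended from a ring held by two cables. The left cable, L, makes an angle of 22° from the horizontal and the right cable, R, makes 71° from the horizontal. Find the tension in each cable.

T_L = 0.6227 kN, T_R = 1.773 kN

ΣF_x = 0: −T_L·cos22° + T_R·cos71° = 0 → T_R = 2.84789·T_L.
ΣF_y = 0: T_L·sin22° + T_R·sin71° = 1.91.
Substitute: T_L·(0.374607 + 2.84789·0.945519) = 1.91 → T_L = 0.622689 ≈ 0.6227 kN.
Then T_R = 2.84789 × 0.622689 = 1.773 kN.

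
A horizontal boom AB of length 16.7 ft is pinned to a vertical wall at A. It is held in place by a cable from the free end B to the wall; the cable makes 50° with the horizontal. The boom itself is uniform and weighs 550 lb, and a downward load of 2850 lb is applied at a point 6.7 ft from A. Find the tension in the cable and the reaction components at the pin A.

ΣM about A: T·sin50°·16.7 − 550·8.35 − 2850·6.7 = 0 → T = 23687.5/(16.7·0.766044) = 1851.61 ≈ 1852 lb.
ΣF_x = 0: A_x − T·cos50° = 0 → A_x = 1851.61 × 0.642788 = 1190 lb.
ΣF_y = 0: A_y + T·sin50° − 550 − 2850 = 0 → A_y = 3400 − 1851.61 × 0.766044 = 1982 lb.

T = 1852 lb, A_x = 1190 lb, A_y = 1982 lb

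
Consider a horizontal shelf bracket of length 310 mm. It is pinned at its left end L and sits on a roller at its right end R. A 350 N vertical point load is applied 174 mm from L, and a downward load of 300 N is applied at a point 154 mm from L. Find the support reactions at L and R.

Moments about L: R_y·310 − 350·174 − 300·154 = 0 → R_y = 107100/310 = 345.484 ≈ 345.5 N.
ΣF_y = 0: L_y + 345.484 − 350 − 300 = 0 → L_y = 304.5 N.
ΣF_x = 0: no horizontal applied forces, so L_x = 0.

L_x = 0, L_y = 304.5 N, R_y = 345.5 N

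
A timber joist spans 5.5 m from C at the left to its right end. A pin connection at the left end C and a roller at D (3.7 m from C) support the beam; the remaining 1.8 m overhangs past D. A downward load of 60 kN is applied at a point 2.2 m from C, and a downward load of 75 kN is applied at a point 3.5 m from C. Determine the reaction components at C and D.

C_x = 0, C_y = 28.38 kN, D_y = 106.6 kN

Taking moments about C: D_y·3.7 − 60·2.2 − 75·3.5 = 0 → D_y = 394.5/3.7 = 106.622 ≈ 106.6 kN.
ΣF_y = 0: C_y + 106.622 − 60 − 75 = 0 → C_y = 28.38 kN.
ΣF_x = 0: no horizontal applied forces, so C_x = 0.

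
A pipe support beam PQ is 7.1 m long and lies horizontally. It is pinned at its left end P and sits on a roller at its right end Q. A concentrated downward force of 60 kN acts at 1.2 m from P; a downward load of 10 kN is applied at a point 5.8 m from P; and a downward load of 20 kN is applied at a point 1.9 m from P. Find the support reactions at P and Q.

ΣM about P: Q_y·7.1 − 60·1.2 − 10·5.8 − 20·1.9 = 0 → Q_y = 168/7.1 = 23.662 ≈ 23.66 kN.
ΣF_y = 0: P_y + 23.662 − 60 − 10 − 20 = 0 → P_y = 66.34 kN.
ΣF_x = 0: no horizontal applied forces, so P_x = 0.

P_x = 0, P_y = 66.34 kN, Q_y = 23.66 kN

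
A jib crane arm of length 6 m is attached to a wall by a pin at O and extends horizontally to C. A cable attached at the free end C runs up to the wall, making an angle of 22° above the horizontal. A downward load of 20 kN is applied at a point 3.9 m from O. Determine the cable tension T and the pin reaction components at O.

ΣM about O: T·sin22°·6 − 20·3.9 = 0 → T = 78/(6·0.374607) = 34.703 ≈ 34.70 kN.
ΣF_x = 0: O_x − T·cos22° = 0 → O_x = 34.703 × 0.927184 = 32.18 kN.
ΣF_y = 0: O_y + T·sin22° − 20 = 0 → O_y = 20 − 34.703 × 0.374607 = 7.000 kN.

T = 34.70 kN, O_x = 32.18 kN, O_y = 7.000 kN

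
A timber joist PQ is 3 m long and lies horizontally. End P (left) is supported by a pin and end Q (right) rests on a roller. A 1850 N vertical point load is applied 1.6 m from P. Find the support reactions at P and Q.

P_x = 0, P_y = 863.3 N, Q_y = 986.7 N

Taking moments about P: Q_y·3 − 1850·1.6 = 0 → Q_y = 2960/3 = 986.667 ≈ 986.7 N.
ΣF_y = 0: P_y + 986.667 − 1850 = 0 → P_y = 863.3 N.
ΣF_x = 0: no horizontal applied forces, so P_x = 0.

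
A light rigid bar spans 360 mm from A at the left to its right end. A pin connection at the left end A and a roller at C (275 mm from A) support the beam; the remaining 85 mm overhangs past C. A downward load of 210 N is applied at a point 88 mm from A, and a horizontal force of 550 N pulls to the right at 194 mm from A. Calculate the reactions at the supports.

Moments about A: C_y·275 − 210·88 = 0 → C_y = 18480/275 = 67.20 N.
ΣF_y = 0: A_y + 67.2 − 210 = 0 → A_y = 142.8 N.
ΣF_x = 0: A_x + 550 = 0 → A_x = -550.0 N.

A_x = -550.0 N, A_y = 142.8 N, C_y = 67.20 N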